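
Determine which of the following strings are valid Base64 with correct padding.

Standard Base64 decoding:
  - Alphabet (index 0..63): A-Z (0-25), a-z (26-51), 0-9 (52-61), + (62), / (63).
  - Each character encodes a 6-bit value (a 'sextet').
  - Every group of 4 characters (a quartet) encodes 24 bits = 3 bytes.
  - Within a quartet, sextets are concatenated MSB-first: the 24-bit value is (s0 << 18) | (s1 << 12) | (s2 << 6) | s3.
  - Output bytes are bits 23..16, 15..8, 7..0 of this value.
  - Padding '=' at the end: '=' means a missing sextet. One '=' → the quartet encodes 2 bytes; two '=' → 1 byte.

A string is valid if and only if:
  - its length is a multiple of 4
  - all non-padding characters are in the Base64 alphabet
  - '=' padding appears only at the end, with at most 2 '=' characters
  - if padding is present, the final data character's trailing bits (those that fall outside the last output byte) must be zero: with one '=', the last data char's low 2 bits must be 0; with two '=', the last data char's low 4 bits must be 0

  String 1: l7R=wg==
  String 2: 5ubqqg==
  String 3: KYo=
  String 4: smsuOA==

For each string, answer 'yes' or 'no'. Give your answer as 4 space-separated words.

Answer: no yes yes yes

Derivation:
String 1: 'l7R=wg==' → invalid (bad char(s): ['=']; '=' in middle)
String 2: '5ubqqg==' → valid
String 3: 'KYo=' → valid
String 4: 'smsuOA==' → valid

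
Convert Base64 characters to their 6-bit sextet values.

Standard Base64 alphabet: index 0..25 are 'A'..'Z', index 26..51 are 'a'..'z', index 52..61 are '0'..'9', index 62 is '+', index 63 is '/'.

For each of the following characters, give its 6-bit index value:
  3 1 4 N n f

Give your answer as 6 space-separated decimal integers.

Answer: 55 53 56 13 39 31

Derivation:
'3': 0..9 range, 52 + ord('3') − ord('0') = 55
'1': 0..9 range, 52 + ord('1') − ord('0') = 53
'4': 0..9 range, 52 + ord('4') − ord('0') = 56
'N': A..Z range, ord('N') − ord('A') = 13
'n': a..z range, 26 + ord('n') − ord('a') = 39
'f': a..z range, 26 + ord('f') − ord('a') = 31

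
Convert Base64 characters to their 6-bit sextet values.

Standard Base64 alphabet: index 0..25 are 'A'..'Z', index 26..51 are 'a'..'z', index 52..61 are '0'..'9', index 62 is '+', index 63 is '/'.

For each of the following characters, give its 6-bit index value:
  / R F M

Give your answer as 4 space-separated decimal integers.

Answer: 63 17 5 12

Derivation:
'/': index 63
'R': A..Z range, ord('R') − ord('A') = 17
'F': A..Z range, ord('F') − ord('A') = 5
'M': A..Z range, ord('M') − ord('A') = 12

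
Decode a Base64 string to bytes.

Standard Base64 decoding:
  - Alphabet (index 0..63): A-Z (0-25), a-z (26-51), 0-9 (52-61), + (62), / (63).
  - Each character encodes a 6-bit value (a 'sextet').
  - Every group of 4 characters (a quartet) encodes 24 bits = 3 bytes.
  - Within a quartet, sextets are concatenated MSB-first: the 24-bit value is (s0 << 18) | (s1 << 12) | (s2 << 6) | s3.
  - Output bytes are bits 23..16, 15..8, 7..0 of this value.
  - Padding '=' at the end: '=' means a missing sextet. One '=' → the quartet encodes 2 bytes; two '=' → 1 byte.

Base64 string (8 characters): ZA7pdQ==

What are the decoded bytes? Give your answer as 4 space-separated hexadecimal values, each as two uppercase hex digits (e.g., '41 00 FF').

After char 0 ('Z'=25): chars_in_quartet=1 acc=0x19 bytes_emitted=0
After char 1 ('A'=0): chars_in_quartet=2 acc=0x640 bytes_emitted=0
After char 2 ('7'=59): chars_in_quartet=3 acc=0x1903B bytes_emitted=0
After char 3 ('p'=41): chars_in_quartet=4 acc=0x640EE9 -> emit 64 0E E9, reset; bytes_emitted=3
After char 4 ('d'=29): chars_in_quartet=1 acc=0x1D bytes_emitted=3
After char 5 ('Q'=16): chars_in_quartet=2 acc=0x750 bytes_emitted=3
Padding '==': partial quartet acc=0x750 -> emit 75; bytes_emitted=4

Answer: 64 0E E9 75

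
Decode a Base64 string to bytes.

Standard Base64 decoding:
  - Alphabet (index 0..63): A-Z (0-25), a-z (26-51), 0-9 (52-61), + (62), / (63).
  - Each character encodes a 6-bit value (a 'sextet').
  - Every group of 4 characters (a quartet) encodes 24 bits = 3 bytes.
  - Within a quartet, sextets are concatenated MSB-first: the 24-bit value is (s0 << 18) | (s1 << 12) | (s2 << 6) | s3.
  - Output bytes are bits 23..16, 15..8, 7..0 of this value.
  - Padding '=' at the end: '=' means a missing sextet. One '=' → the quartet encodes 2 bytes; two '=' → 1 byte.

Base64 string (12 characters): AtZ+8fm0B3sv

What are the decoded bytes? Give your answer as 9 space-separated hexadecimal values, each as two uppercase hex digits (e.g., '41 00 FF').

After char 0 ('A'=0): chars_in_quartet=1 acc=0x0 bytes_emitted=0
After char 1 ('t'=45): chars_in_quartet=2 acc=0x2D bytes_emitted=0
After char 2 ('Z'=25): chars_in_quartet=3 acc=0xB59 bytes_emitted=0
After char 3 ('+'=62): chars_in_quartet=4 acc=0x2D67E -> emit 02 D6 7E, reset; bytes_emitted=3
After char 4 ('8'=60): chars_in_quartet=1 acc=0x3C bytes_emitted=3
After char 5 ('f'=31): chars_in_quartet=2 acc=0xF1F bytes_emitted=3
After char 6 ('m'=38): chars_in_quartet=3 acc=0x3C7E6 bytes_emitted=3
After char 7 ('0'=52): chars_in_quartet=4 acc=0xF1F9B4 -> emit F1 F9 B4, reset; bytes_emitted=6
After char 8 ('B'=1): chars_in_quartet=1 acc=0x1 bytes_emitted=6
After char 9 ('3'=55): chars_in_quartet=2 acc=0x77 bytes_emitted=6
After char 10 ('s'=44): chars_in_quartet=3 acc=0x1DEC bytes_emitted=6
After char 11 ('v'=47): chars_in_quartet=4 acc=0x77B2F -> emit 07 7B 2F, reset; bytes_emitted=9

Answer: 02 D6 7E F1 F9 B4 07 7B 2F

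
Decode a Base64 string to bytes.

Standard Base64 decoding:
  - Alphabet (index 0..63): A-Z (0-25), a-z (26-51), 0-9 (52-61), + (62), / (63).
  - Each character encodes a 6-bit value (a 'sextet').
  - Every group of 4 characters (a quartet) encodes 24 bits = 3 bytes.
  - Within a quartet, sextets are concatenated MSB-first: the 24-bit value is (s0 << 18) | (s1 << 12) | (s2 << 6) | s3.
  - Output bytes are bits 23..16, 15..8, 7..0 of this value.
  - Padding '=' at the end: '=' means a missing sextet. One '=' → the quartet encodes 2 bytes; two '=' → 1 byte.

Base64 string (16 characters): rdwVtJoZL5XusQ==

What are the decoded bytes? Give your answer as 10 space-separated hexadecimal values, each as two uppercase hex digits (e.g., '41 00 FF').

After char 0 ('r'=43): chars_in_quartet=1 acc=0x2B bytes_emitted=0
After char 1 ('d'=29): chars_in_quartet=2 acc=0xADD bytes_emitted=0
After char 2 ('w'=48): chars_in_quartet=3 acc=0x2B770 bytes_emitted=0
After char 3 ('V'=21): chars_in_quartet=4 acc=0xADDC15 -> emit AD DC 15, reset; bytes_emitted=3
After char 4 ('t'=45): chars_in_quartet=1 acc=0x2D bytes_emitted=3
After char 5 ('J'=9): chars_in_quartet=2 acc=0xB49 bytes_emitted=3
After char 6 ('o'=40): chars_in_quartet=3 acc=0x2D268 bytes_emitted=3
After char 7 ('Z'=25): chars_in_quartet=4 acc=0xB49A19 -> emit B4 9A 19, reset; bytes_emitted=6
After char 8 ('L'=11): chars_in_quartet=1 acc=0xB bytes_emitted=6
After char 9 ('5'=57): chars_in_quartet=2 acc=0x2F9 bytes_emitted=6
After char 10 ('X'=23): chars_in_quartet=3 acc=0xBE57 bytes_emitted=6
After char 11 ('u'=46): chars_in_quartet=4 acc=0x2F95EE -> emit 2F 95 EE, reset; bytes_emitted=9
After char 12 ('s'=44): chars_in_quartet=1 acc=0x2C bytes_emitted=9
After char 13 ('Q'=16): chars_in_quartet=2 acc=0xB10 bytes_emitted=9
Padding '==': partial quartet acc=0xB10 -> emit B1; bytes_emitted=10

Answer: AD DC 15 B4 9A 19 2F 95 EE B1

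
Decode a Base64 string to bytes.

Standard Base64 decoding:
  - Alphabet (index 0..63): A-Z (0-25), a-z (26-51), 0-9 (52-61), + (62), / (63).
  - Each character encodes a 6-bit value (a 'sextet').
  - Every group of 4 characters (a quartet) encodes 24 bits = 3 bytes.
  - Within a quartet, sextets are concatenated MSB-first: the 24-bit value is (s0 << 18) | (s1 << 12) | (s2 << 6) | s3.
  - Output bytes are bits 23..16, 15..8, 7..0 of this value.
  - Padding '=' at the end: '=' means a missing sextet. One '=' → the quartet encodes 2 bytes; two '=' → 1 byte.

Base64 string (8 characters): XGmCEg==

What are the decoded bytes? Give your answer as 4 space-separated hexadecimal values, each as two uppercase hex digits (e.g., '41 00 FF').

After char 0 ('X'=23): chars_in_quartet=1 acc=0x17 bytes_emitted=0
After char 1 ('G'=6): chars_in_quartet=2 acc=0x5C6 bytes_emitted=0
After char 2 ('m'=38): chars_in_quartet=3 acc=0x171A6 bytes_emitted=0
After char 3 ('C'=2): chars_in_quartet=4 acc=0x5C6982 -> emit 5C 69 82, reset; bytes_emitted=3
After char 4 ('E'=4): chars_in_quartet=1 acc=0x4 bytes_emitted=3
After char 5 ('g'=32): chars_in_quartet=2 acc=0x120 bytes_emitted=3
Padding '==': partial quartet acc=0x120 -> emit 12; bytes_emitted=4

Answer: 5C 69 82 12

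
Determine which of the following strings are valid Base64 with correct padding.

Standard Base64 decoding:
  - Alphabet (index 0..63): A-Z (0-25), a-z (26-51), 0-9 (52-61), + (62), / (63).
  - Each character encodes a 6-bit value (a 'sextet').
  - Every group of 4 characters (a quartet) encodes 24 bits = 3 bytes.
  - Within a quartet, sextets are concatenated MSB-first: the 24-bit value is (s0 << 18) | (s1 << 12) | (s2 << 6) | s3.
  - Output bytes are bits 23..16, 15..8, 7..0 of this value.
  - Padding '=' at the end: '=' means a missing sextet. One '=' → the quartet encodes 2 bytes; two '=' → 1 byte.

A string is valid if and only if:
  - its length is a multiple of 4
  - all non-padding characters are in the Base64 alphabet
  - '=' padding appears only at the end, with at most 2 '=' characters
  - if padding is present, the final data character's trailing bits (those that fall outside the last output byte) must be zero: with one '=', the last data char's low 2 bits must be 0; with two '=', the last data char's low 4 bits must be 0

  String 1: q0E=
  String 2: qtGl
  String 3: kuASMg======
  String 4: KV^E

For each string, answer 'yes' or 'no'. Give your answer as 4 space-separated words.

Answer: yes yes no no

Derivation:
String 1: 'q0E=' → valid
String 2: 'qtGl' → valid
String 3: 'kuASMg======' → invalid (6 pad chars (max 2))
String 4: 'KV^E' → invalid (bad char(s): ['^'])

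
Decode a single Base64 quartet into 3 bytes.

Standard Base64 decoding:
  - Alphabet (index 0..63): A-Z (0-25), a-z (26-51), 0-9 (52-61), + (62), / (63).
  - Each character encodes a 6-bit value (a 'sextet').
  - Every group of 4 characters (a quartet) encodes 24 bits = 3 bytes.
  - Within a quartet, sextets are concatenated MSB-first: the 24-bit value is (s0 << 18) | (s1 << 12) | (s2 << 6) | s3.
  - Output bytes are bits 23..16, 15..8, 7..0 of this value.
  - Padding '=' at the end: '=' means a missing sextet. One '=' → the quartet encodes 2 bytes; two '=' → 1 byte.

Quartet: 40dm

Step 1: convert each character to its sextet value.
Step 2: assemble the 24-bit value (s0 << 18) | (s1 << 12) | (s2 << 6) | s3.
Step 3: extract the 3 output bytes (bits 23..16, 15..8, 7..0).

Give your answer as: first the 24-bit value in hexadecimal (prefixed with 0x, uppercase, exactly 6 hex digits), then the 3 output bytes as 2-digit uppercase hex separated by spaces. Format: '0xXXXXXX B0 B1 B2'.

Sextets: 4=56, 0=52, d=29, m=38
24-bit: (56<<18) | (52<<12) | (29<<6) | 38
      = 0xE00000 | 0x034000 | 0x000740 | 0x000026
      = 0xE34766
Bytes: (v>>16)&0xFF=E3, (v>>8)&0xFF=47, v&0xFF=66

Answer: 0xE34766 E3 47 66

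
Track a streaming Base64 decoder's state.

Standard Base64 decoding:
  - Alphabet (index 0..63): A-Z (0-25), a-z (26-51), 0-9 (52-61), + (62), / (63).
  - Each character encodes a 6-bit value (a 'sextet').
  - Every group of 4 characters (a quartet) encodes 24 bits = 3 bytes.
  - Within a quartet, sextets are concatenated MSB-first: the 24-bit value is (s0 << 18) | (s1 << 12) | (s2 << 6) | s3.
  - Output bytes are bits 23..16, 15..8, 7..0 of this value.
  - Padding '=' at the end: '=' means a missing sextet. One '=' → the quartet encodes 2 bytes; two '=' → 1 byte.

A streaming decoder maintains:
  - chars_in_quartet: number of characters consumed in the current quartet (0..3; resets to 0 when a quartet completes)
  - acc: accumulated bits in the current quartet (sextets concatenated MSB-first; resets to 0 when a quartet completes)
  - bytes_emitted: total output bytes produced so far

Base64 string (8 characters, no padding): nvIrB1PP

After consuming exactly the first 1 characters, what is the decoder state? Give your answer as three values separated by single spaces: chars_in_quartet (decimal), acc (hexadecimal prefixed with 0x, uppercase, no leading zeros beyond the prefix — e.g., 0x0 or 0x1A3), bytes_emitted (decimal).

Answer: 1 0x27 0

Derivation:
After char 0 ('n'=39): chars_in_quartet=1 acc=0x27 bytes_emitted=0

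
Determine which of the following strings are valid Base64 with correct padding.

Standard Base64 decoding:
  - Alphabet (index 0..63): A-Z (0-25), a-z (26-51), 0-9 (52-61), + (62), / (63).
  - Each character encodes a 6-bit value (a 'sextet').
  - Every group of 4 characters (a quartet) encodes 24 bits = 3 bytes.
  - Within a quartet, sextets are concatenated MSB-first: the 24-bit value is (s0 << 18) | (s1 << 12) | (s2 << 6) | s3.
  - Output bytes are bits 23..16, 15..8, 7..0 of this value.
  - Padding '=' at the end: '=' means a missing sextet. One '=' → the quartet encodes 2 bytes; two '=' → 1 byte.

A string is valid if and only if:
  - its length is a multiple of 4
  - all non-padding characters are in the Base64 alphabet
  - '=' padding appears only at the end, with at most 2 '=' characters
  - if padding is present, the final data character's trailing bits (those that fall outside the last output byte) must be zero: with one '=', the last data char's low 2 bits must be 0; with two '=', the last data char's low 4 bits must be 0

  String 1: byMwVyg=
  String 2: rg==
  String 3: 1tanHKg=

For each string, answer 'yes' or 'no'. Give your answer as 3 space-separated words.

Answer: yes yes yes

Derivation:
String 1: 'byMwVyg=' → valid
String 2: 'rg==' → valid
String 3: '1tanHKg=' → valid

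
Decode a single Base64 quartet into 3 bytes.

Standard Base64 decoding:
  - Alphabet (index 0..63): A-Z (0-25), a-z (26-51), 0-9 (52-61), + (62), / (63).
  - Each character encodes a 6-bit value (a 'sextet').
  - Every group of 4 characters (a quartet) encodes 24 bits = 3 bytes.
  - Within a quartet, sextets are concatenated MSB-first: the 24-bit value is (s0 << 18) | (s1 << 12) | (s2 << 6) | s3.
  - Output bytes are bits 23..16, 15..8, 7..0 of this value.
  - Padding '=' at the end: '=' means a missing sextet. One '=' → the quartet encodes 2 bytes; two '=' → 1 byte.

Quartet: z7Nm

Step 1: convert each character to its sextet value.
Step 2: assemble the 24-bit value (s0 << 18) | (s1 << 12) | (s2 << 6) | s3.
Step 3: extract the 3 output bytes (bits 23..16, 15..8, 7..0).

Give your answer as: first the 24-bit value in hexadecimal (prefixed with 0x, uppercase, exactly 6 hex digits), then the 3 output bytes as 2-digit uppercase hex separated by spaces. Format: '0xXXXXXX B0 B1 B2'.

Sextets: z=51, 7=59, N=13, m=38
24-bit: (51<<18) | (59<<12) | (13<<6) | 38
      = 0xCC0000 | 0x03B000 | 0x000340 | 0x000026
      = 0xCFB366
Bytes: (v>>16)&0xFF=CF, (v>>8)&0xFF=B3, v&0xFF=66

Answer: 0xCFB366 CF B3 66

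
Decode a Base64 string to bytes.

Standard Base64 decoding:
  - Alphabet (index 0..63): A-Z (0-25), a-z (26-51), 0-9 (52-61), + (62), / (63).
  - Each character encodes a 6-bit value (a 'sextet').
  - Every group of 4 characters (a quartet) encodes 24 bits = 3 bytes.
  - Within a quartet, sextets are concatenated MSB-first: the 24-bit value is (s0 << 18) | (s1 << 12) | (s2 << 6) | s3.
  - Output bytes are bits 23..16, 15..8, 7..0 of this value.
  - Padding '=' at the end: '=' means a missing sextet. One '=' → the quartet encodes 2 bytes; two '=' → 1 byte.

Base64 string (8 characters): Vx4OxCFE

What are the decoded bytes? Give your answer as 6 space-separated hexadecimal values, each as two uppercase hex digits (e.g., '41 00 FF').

Answer: 57 1E 0E C4 21 44

Derivation:
After char 0 ('V'=21): chars_in_quartet=1 acc=0x15 bytes_emitted=0
After char 1 ('x'=49): chars_in_quartet=2 acc=0x571 bytes_emitted=0
After char 2 ('4'=56): chars_in_quartet=3 acc=0x15C78 bytes_emitted=0
After char 3 ('O'=14): chars_in_quartet=4 acc=0x571E0E -> emit 57 1E 0E, reset; bytes_emitted=3
After char 4 ('x'=49): chars_in_quartet=1 acc=0x31 bytes_emitted=3
After char 5 ('C'=2): chars_in_quartet=2 acc=0xC42 bytes_emitted=3
After char 6 ('F'=5): chars_in_quartet=3 acc=0x31085 bytes_emitted=3
After char 7 ('E'=4): chars_in_quartet=4 acc=0xC42144 -> emit C4 21 44, reset; bytes_emitted=6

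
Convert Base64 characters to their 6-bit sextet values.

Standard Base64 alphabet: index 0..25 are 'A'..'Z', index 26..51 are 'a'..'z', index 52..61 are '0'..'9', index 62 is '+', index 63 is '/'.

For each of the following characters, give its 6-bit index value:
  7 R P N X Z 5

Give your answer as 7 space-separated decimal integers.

'7': 0..9 range, 52 + ord('7') − ord('0') = 59
'R': A..Z range, ord('R') − ord('A') = 17
'P': A..Z range, ord('P') − ord('A') = 15
'N': A..Z range, ord('N') − ord('A') = 13
'X': A..Z range, ord('X') − ord('A') = 23
'Z': A..Z range, ord('Z') − ord('A') = 25
'5': 0..9 range, 52 + ord('5') − ord('0') = 57

Answer: 59 17 15 13 23 25 57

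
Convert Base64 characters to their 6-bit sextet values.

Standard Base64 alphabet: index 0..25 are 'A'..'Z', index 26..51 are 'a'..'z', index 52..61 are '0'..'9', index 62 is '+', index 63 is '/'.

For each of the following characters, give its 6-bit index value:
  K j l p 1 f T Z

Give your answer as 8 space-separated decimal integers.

'K': A..Z range, ord('K') − ord('A') = 10
'j': a..z range, 26 + ord('j') − ord('a') = 35
'l': a..z range, 26 + ord('l') − ord('a') = 37
'p': a..z range, 26 + ord('p') − ord('a') = 41
'1': 0..9 range, 52 + ord('1') − ord('0') = 53
'f': a..z range, 26 + ord('f') − ord('a') = 31
'T': A..Z range, ord('T') − ord('A') = 19
'Z': A..Z range, ord('Z') − ord('A') = 25

Answer: 10 35 37 41 53 31 19 25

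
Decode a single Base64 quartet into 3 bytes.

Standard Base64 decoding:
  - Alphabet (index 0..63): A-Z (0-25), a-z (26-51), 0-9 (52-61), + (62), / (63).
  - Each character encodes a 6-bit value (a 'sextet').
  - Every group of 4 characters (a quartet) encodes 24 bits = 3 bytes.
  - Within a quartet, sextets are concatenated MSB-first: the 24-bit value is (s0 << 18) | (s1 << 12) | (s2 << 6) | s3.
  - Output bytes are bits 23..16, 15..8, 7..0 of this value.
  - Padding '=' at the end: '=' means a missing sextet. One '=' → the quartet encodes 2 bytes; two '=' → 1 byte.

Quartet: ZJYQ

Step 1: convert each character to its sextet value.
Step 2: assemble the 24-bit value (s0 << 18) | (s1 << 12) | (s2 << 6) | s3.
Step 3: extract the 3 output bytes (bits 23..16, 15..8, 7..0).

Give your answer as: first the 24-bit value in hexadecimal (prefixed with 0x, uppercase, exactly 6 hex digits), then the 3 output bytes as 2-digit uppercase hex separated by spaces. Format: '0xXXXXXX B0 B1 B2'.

Sextets: Z=25, J=9, Y=24, Q=16
24-bit: (25<<18) | (9<<12) | (24<<6) | 16
      = 0x640000 | 0x009000 | 0x000600 | 0x000010
      = 0x649610
Bytes: (v>>16)&0xFF=64, (v>>8)&0xFF=96, v&0xFF=10

Answer: 0x649610 64 96 10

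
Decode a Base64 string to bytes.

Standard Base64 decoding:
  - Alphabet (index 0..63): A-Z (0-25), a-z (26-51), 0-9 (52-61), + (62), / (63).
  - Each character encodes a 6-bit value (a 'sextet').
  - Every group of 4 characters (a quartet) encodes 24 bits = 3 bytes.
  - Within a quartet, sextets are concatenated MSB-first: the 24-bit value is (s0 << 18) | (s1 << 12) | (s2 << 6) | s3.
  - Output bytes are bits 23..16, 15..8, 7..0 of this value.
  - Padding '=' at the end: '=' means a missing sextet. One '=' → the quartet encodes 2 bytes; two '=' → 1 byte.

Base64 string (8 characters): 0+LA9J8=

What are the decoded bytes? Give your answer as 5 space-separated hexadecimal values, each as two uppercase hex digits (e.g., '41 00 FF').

Answer: D3 E2 C0 F4 9F

Derivation:
After char 0 ('0'=52): chars_in_quartet=1 acc=0x34 bytes_emitted=0
After char 1 ('+'=62): chars_in_quartet=2 acc=0xD3E bytes_emitted=0
After char 2 ('L'=11): chars_in_quartet=3 acc=0x34F8B bytes_emitted=0
After char 3 ('A'=0): chars_in_quartet=4 acc=0xD3E2C0 -> emit D3 E2 C0, reset; bytes_emitted=3
After char 4 ('9'=61): chars_in_quartet=1 acc=0x3D bytes_emitted=3
After char 5 ('J'=9): chars_in_quartet=2 acc=0xF49 bytes_emitted=3
After char 6 ('8'=60): chars_in_quartet=3 acc=0x3D27C bytes_emitted=3
Padding '=': partial quartet acc=0x3D27C -> emit F4 9F; bytes_emitted=5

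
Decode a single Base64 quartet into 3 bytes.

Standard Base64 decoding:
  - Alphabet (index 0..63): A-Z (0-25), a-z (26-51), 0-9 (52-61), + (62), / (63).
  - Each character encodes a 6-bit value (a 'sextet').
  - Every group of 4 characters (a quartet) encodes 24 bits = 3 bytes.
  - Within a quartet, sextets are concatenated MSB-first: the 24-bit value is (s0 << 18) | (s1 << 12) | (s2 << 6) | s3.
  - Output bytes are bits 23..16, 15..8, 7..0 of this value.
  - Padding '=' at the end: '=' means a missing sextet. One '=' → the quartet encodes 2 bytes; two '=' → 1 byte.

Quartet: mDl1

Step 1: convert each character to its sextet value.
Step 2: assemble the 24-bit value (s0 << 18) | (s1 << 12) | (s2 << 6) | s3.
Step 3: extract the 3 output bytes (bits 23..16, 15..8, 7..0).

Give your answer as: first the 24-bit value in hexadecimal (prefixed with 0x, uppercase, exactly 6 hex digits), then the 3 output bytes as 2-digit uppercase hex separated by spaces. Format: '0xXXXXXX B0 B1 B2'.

Sextets: m=38, D=3, l=37, 1=53
24-bit: (38<<18) | (3<<12) | (37<<6) | 53
      = 0x980000 | 0x003000 | 0x000940 | 0x000035
      = 0x983975
Bytes: (v>>16)&0xFF=98, (v>>8)&0xFF=39, v&0xFF=75

Answer: 0x983975 98 39 75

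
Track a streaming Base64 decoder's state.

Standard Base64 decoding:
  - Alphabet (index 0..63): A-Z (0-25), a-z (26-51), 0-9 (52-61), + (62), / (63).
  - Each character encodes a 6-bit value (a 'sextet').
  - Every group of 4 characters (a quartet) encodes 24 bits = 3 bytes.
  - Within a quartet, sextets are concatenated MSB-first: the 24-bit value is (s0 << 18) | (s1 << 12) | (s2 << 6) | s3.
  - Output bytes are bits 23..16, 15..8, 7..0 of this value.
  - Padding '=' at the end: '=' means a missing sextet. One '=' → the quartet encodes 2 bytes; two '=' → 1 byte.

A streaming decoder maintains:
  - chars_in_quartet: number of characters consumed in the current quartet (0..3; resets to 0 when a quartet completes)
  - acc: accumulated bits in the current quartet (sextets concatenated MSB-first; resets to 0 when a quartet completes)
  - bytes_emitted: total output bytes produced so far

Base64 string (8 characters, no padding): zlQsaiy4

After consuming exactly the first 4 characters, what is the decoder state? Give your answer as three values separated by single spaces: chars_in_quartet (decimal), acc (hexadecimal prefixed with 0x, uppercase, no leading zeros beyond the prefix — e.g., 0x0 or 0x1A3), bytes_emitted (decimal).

After char 0 ('z'=51): chars_in_quartet=1 acc=0x33 bytes_emitted=0
After char 1 ('l'=37): chars_in_quartet=2 acc=0xCE5 bytes_emitted=0
After char 2 ('Q'=16): chars_in_quartet=3 acc=0x33950 bytes_emitted=0
After char 3 ('s'=44): chars_in_quartet=4 acc=0xCE542C -> emit CE 54 2C, reset; bytes_emitted=3

Answer: 0 0x0 3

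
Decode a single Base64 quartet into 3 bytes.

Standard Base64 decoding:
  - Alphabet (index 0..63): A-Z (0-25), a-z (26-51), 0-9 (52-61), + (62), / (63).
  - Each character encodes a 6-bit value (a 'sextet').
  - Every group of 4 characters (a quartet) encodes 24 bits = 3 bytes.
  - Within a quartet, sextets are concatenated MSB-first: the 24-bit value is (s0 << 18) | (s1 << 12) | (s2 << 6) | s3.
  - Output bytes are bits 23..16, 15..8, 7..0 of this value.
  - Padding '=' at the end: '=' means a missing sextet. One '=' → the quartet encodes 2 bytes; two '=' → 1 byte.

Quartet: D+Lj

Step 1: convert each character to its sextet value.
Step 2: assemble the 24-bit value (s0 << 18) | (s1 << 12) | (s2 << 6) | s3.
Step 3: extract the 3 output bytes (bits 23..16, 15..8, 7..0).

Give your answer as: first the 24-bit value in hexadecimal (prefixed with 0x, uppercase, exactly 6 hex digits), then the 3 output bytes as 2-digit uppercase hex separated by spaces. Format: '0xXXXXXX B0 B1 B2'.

Sextets: D=3, +=62, L=11, j=35
24-bit: (3<<18) | (62<<12) | (11<<6) | 35
      = 0x0C0000 | 0x03E000 | 0x0002C0 | 0x000023
      = 0x0FE2E3
Bytes: (v>>16)&0xFF=0F, (v>>8)&0xFF=E2, v&0xFF=E3

Answer: 0x0FE2E3 0F E2 E3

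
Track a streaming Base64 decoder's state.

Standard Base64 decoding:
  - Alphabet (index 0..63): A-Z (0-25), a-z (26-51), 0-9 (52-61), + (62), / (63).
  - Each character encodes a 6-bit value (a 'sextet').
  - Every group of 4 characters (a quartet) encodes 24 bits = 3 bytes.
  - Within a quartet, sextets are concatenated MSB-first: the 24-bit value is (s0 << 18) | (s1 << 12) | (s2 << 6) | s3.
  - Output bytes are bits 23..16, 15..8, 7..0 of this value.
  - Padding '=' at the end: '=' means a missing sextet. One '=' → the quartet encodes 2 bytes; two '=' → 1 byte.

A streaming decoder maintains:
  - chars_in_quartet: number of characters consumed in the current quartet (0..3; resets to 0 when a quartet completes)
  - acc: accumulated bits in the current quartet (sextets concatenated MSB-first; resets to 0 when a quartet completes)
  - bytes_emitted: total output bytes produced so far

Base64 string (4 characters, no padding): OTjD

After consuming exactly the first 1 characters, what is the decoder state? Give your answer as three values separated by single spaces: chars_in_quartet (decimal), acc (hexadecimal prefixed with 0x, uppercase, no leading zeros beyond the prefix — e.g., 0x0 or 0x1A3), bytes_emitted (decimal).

Answer: 1 0xE 0

Derivation:
After char 0 ('O'=14): chars_in_quartet=1 acc=0xE bytes_emitted=0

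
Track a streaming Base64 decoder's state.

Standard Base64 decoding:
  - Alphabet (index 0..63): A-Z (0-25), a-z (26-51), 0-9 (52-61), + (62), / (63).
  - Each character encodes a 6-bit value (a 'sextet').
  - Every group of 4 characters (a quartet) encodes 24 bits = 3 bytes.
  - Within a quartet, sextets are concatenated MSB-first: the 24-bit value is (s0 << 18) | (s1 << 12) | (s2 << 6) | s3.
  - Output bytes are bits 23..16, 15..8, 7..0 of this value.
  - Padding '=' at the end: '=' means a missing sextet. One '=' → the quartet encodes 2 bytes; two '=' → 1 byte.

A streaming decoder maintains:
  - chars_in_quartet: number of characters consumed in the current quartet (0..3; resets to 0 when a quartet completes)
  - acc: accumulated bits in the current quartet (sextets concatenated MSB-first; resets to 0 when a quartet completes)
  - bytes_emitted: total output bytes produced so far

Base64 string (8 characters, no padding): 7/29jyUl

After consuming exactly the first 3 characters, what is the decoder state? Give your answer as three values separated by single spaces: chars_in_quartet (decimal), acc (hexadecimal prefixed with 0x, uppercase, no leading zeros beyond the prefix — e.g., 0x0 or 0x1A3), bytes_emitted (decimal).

After char 0 ('7'=59): chars_in_quartet=1 acc=0x3B bytes_emitted=0
After char 1 ('/'=63): chars_in_quartet=2 acc=0xEFF bytes_emitted=0
After char 2 ('2'=54): chars_in_quartet=3 acc=0x3BFF6 bytes_emitted=0

Answer: 3 0x3BFF6 0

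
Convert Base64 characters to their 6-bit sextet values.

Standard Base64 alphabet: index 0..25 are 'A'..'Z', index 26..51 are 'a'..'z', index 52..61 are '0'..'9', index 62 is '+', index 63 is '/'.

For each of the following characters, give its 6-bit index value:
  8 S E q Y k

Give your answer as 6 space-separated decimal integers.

'8': 0..9 range, 52 + ord('8') − ord('0') = 60
'S': A..Z range, ord('S') − ord('A') = 18
'E': A..Z range, ord('E') − ord('A') = 4
'q': a..z range, 26 + ord('q') − ord('a') = 42
'Y': A..Z range, ord('Y') − ord('A') = 24
'k': a..z range, 26 + ord('k') − ord('a') = 36

Answer: 60 18 4 42 24 36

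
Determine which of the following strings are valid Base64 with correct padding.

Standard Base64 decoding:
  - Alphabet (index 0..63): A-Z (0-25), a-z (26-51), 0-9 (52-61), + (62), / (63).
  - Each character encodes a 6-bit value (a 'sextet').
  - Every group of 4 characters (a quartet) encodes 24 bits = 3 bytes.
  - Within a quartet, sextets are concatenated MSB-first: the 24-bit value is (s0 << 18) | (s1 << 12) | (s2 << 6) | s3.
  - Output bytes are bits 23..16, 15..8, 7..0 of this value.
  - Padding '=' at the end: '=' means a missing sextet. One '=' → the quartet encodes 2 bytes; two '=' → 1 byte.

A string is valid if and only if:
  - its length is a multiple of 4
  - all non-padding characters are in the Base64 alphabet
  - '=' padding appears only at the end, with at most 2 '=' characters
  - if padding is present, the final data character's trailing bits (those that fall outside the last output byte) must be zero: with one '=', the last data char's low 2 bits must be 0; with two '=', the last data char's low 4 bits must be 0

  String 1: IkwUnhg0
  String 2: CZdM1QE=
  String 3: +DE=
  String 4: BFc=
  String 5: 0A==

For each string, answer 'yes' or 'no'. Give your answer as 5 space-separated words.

Answer: yes yes yes yes yes

Derivation:
String 1: 'IkwUnhg0' → valid
String 2: 'CZdM1QE=' → valid
String 3: '+DE=' → valid
String 4: 'BFc=' → valid
String 5: '0A==' → valid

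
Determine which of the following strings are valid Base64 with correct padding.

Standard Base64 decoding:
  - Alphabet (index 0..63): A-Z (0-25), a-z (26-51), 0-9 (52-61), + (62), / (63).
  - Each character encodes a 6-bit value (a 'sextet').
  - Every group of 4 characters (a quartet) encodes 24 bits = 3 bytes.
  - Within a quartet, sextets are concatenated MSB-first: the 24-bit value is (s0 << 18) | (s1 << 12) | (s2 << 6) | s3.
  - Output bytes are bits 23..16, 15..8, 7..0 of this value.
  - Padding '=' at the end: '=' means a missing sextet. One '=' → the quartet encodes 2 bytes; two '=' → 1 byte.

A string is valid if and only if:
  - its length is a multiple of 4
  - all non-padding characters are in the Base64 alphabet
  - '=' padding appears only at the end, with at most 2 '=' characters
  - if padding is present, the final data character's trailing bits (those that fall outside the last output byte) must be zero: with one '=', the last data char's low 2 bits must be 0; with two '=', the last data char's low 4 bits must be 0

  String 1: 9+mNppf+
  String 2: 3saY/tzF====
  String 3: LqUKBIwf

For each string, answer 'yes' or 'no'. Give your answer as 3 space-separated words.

String 1: '9+mNppf+' → valid
String 2: '3saY/tzF====' → invalid (4 pad chars (max 2))
String 3: 'LqUKBIwf' → valid

Answer: yes no yes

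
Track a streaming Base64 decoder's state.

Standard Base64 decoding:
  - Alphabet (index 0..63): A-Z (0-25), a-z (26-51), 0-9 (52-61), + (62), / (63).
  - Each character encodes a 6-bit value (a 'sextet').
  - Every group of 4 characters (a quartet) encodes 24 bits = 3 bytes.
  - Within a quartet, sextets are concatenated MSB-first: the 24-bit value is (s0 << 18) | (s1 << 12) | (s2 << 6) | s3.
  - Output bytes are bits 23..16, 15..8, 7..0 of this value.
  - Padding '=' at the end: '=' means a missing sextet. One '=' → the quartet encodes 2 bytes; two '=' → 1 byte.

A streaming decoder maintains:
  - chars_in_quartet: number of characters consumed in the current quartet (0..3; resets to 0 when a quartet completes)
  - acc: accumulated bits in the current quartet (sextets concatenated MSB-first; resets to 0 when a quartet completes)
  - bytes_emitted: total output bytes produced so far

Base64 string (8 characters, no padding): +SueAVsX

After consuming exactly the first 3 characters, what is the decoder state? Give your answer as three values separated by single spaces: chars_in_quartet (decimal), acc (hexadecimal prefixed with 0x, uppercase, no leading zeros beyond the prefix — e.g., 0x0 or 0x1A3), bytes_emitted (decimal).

Answer: 3 0x3E4AE 0

Derivation:
After char 0 ('+'=62): chars_in_quartet=1 acc=0x3E bytes_emitted=0
After char 1 ('S'=18): chars_in_quartet=2 acc=0xF92 bytes_emitted=0
After char 2 ('u'=46): chars_in_quartet=3 acc=0x3E4AE bytes_emitted=0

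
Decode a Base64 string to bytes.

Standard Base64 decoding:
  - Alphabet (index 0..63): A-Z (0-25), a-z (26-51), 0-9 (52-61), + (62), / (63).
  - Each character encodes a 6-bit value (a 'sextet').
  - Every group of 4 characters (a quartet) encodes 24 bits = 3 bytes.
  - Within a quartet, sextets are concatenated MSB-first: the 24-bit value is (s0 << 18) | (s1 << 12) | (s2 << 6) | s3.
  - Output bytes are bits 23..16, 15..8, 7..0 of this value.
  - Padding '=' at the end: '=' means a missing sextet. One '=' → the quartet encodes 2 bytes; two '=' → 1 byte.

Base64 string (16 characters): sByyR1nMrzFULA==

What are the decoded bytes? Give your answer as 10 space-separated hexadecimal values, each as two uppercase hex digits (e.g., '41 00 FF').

After char 0 ('s'=44): chars_in_quartet=1 acc=0x2C bytes_emitted=0
After char 1 ('B'=1): chars_in_quartet=2 acc=0xB01 bytes_emitted=0
After char 2 ('y'=50): chars_in_quartet=3 acc=0x2C072 bytes_emitted=0
After char 3 ('y'=50): chars_in_quartet=4 acc=0xB01CB2 -> emit B0 1C B2, reset; bytes_emitted=3
After char 4 ('R'=17): chars_in_quartet=1 acc=0x11 bytes_emitted=3
After char 5 ('1'=53): chars_in_quartet=2 acc=0x475 bytes_emitted=3
After char 6 ('n'=39): chars_in_quartet=3 acc=0x11D67 bytes_emitted=3
After char 7 ('M'=12): chars_in_quartet=4 acc=0x4759CC -> emit 47 59 CC, reset; bytes_emitted=6
After char 8 ('r'=43): chars_in_quartet=1 acc=0x2B bytes_emitted=6
After char 9 ('z'=51): chars_in_quartet=2 acc=0xAF3 bytes_emitted=6
After char 10 ('F'=5): chars_in_quartet=3 acc=0x2BCC5 bytes_emitted=6
After char 11 ('U'=20): chars_in_quartet=4 acc=0xAF3154 -> emit AF 31 54, reset; bytes_emitted=9
After char 12 ('L'=11): chars_in_quartet=1 acc=0xB bytes_emitted=9
After char 13 ('A'=0): chars_in_quartet=2 acc=0x2C0 bytes_emitted=9
Padding '==': partial quartet acc=0x2C0 -> emit 2C; bytes_emitted=10

Answer: B0 1C B2 47 59 CC AF 31 54 2C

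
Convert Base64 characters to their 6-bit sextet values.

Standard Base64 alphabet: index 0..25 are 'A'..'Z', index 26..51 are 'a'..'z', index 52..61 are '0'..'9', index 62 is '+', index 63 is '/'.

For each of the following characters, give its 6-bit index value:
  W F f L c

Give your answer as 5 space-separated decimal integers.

Answer: 22 5 31 11 28

Derivation:
'W': A..Z range, ord('W') − ord('A') = 22
'F': A..Z range, ord('F') − ord('A') = 5
'f': a..z range, 26 + ord('f') − ord('a') = 31
'L': A..Z range, ord('L') − ord('A') = 11
'c': a..z range, 26 + ord('c') − ord('a') = 28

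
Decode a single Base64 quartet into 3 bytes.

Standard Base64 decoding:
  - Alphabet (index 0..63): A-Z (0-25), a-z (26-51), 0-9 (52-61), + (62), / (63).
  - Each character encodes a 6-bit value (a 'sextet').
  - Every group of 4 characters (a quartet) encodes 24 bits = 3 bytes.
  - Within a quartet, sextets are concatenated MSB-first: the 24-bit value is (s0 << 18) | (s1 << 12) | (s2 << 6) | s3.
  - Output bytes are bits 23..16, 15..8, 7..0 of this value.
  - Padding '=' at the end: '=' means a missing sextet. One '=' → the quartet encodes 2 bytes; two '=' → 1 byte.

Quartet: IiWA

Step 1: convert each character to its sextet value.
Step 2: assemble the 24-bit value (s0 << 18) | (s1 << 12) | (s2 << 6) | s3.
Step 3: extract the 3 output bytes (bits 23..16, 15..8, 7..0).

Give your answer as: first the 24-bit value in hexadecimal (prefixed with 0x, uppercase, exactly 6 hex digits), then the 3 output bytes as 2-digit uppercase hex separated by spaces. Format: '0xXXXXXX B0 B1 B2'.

Answer: 0x222580 22 25 80

Derivation:
Sextets: I=8, i=34, W=22, A=0
24-bit: (8<<18) | (34<<12) | (22<<6) | 0
      = 0x200000 | 0x022000 | 0x000580 | 0x000000
      = 0x222580
Bytes: (v>>16)&0xFF=22, (v>>8)&0xFF=25, v&0xFF=80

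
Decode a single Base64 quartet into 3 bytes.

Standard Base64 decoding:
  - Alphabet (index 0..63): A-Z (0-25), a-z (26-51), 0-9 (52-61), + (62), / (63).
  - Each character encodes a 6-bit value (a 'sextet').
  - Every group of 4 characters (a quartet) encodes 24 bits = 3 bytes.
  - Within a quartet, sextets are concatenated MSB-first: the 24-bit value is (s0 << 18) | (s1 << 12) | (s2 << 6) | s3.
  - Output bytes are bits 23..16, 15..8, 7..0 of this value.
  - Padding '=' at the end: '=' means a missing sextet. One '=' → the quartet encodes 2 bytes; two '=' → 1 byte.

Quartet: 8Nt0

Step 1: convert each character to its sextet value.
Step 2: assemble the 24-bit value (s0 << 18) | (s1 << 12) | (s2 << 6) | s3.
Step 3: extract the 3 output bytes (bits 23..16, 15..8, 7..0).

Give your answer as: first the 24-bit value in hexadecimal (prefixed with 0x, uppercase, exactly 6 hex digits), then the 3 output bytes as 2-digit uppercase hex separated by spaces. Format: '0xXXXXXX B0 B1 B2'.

Sextets: 8=60, N=13, t=45, 0=52
24-bit: (60<<18) | (13<<12) | (45<<6) | 52
      = 0xF00000 | 0x00D000 | 0x000B40 | 0x000034
      = 0xF0DB74
Bytes: (v>>16)&0xFF=F0, (v>>8)&0xFF=DB, v&0xFF=74

Answer: 0xF0DB74 F0 DB 74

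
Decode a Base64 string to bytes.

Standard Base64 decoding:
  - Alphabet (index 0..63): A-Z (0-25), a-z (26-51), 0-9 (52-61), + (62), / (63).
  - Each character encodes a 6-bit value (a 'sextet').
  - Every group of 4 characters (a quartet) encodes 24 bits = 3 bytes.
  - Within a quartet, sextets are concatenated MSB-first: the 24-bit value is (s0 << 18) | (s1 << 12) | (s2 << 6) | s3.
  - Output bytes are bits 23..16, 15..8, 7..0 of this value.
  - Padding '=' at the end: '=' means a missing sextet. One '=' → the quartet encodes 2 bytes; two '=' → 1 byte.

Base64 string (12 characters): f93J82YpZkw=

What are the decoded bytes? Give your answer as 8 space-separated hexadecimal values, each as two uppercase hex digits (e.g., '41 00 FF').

After char 0 ('f'=31): chars_in_quartet=1 acc=0x1F bytes_emitted=0
After char 1 ('9'=61): chars_in_quartet=2 acc=0x7FD bytes_emitted=0
After char 2 ('3'=55): chars_in_quartet=3 acc=0x1FF77 bytes_emitted=0
After char 3 ('J'=9): chars_in_quartet=4 acc=0x7FDDC9 -> emit 7F DD C9, reset; bytes_emitted=3
After char 4 ('8'=60): chars_in_quartet=1 acc=0x3C bytes_emitted=3
After char 5 ('2'=54): chars_in_quartet=2 acc=0xF36 bytes_emitted=3
After char 6 ('Y'=24): chars_in_quartet=3 acc=0x3CD98 bytes_emitted=3
After char 7 ('p'=41): chars_in_quartet=4 acc=0xF36629 -> emit F3 66 29, reset; bytes_emitted=6
After char 8 ('Z'=25): chars_in_quartet=1 acc=0x19 bytes_emitted=6
After char 9 ('k'=36): chars_in_quartet=2 acc=0x664 bytes_emitted=6
After char 10 ('w'=48): chars_in_quartet=3 acc=0x19930 bytes_emitted=6
Padding '=': partial quartet acc=0x19930 -> emit 66 4C; bytes_emitted=8

Answer: 7F DD C9 F3 66 29 66 4C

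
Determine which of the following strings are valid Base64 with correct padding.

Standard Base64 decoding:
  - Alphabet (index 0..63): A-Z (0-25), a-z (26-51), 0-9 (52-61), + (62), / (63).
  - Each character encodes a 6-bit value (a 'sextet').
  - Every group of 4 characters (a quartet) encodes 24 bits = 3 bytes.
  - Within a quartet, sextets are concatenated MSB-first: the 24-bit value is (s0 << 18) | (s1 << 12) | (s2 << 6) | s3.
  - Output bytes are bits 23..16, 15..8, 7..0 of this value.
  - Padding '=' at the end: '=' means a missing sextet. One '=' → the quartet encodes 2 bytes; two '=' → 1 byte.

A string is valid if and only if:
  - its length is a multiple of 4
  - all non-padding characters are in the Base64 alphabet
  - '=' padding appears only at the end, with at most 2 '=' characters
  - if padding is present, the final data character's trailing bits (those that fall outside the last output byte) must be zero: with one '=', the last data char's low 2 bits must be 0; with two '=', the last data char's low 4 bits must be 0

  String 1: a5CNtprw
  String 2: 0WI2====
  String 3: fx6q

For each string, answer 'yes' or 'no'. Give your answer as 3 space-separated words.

String 1: 'a5CNtprw' → valid
String 2: '0WI2====' → invalid (4 pad chars (max 2))
String 3: 'fx6q' → valid

Answer: yes no yes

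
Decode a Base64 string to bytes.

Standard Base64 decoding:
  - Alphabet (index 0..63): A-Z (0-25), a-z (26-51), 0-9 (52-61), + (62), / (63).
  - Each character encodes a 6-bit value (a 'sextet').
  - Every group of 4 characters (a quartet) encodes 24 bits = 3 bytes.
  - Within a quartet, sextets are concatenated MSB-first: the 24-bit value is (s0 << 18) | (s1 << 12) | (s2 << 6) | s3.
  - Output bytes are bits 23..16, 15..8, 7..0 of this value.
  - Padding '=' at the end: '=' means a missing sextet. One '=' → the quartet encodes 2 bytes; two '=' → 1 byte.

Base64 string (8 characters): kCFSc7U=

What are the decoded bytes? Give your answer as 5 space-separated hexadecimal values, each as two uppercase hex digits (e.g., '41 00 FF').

Answer: 90 21 52 73 B5

Derivation:
After char 0 ('k'=36): chars_in_quartet=1 acc=0x24 bytes_emitted=0
After char 1 ('C'=2): chars_in_quartet=2 acc=0x902 bytes_emitted=0
After char 2 ('F'=5): chars_in_quartet=3 acc=0x24085 bytes_emitted=0
After char 3 ('S'=18): chars_in_quartet=4 acc=0x902152 -> emit 90 21 52, reset; bytes_emitted=3
After char 4 ('c'=28): chars_in_quartet=1 acc=0x1C bytes_emitted=3
After char 5 ('7'=59): chars_in_quartet=2 acc=0x73B bytes_emitted=3
After char 6 ('U'=20): chars_in_quartet=3 acc=0x1CED4 bytes_emitted=3
Padding '=': partial quartet acc=0x1CED4 -> emit 73 B5; bytes_emitted=5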